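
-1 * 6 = -6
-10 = -10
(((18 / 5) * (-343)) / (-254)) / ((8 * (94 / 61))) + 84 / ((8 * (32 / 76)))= 6048231 / 238760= 25.33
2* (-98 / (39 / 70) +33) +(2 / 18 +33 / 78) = -66751 / 234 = -285.26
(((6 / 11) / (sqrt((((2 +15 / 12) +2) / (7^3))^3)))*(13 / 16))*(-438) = -651014*sqrt(3) / 11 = -102508.12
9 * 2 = 18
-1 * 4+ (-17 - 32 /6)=-79 /3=-26.33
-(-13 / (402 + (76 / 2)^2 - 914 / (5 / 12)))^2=-4225 / 3020644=-0.00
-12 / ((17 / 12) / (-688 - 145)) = 7056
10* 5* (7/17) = 350/17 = 20.59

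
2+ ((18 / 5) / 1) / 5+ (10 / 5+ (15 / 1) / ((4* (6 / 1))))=1069 / 200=5.34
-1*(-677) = 677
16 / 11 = 1.45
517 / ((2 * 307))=517 / 614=0.84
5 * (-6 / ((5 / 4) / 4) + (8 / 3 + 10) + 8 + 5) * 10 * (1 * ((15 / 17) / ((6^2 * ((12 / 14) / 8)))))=33950 / 459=73.97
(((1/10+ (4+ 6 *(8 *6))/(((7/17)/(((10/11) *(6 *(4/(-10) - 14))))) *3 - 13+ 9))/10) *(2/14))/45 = -14276659/619321500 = -0.02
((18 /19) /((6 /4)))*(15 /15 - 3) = -24 /19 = -1.26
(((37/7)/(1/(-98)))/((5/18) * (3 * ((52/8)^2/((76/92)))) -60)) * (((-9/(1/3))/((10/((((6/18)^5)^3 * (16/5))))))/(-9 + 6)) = 629888/105291748125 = 0.00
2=2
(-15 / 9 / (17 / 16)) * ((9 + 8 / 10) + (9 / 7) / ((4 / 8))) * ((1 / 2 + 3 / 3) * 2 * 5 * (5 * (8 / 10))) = -138560 / 119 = -1164.37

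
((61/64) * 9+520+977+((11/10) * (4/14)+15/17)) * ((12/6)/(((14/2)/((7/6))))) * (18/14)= 172133949/266560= 645.76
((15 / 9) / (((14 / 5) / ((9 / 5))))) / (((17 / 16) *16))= 15 / 238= 0.06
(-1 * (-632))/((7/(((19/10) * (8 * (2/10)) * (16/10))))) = 384256/875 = 439.15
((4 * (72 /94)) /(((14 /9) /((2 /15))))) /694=216 /570815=0.00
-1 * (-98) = 98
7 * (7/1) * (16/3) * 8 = 6272/3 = 2090.67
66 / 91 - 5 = -389 / 91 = -4.27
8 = 8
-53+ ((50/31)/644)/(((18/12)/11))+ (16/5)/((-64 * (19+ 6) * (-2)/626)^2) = -633168310163/11978400000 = -52.86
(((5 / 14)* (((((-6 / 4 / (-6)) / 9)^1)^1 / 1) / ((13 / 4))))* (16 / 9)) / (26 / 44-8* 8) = -176 / 2056509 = -0.00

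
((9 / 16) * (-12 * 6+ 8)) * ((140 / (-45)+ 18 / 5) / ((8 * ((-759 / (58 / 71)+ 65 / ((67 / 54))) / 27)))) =384714 / 5678305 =0.07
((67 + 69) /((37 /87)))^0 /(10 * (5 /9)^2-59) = -81 /4529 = -0.02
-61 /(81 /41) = -2501 /81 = -30.88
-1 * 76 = -76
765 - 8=757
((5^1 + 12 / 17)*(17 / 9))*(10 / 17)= 970 / 153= 6.34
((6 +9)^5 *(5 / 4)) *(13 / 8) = 49359375 / 32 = 1542480.47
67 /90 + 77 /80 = 1229 /720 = 1.71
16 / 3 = 5.33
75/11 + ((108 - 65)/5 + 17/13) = 11959/715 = 16.73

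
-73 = -73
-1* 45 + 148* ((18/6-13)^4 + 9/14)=10360351/7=1480050.14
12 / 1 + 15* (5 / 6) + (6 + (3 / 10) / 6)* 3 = 853 / 20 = 42.65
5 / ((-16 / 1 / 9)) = -45 / 16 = -2.81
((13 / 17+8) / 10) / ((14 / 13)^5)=55322657 / 91430080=0.61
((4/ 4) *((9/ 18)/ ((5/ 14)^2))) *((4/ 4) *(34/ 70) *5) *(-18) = -4284/ 25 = -171.36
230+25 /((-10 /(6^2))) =140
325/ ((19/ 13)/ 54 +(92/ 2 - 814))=-228150/ 539117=-0.42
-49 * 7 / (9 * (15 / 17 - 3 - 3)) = 5831 / 783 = 7.45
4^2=16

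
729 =729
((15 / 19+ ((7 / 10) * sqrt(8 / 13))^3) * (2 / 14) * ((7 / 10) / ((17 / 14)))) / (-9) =-7 / 969- 4802 * sqrt(26) / 16160625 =-0.01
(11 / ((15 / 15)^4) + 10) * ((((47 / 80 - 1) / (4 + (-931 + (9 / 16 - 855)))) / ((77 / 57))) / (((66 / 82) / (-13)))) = -10127 / 174185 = -0.06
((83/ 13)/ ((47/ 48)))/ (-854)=-1992/ 260897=-0.01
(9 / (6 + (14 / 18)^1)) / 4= 81 / 244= 0.33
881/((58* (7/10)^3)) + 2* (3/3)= 46.28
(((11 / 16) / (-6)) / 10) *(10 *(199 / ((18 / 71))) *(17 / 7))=-2642123 / 12096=-218.43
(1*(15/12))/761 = 5/3044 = 0.00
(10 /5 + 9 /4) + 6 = 41 /4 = 10.25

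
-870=-870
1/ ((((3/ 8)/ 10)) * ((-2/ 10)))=-400/ 3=-133.33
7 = 7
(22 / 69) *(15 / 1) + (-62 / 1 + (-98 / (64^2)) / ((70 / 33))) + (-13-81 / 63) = -235802951 / 3297280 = -71.51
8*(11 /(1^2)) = 88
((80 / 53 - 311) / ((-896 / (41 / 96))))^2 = 452287185529 / 20783095087104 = 0.02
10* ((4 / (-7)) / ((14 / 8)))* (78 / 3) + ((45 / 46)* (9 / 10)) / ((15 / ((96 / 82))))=-19598524 / 231035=-84.83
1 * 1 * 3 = 3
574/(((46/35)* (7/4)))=5740/23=249.57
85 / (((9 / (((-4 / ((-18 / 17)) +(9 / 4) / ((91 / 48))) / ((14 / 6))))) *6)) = 172805 / 51597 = 3.35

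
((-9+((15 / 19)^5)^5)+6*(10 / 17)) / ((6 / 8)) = -11535761867197105503464274291969376 / 1582300426700353522122363374768483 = -7.29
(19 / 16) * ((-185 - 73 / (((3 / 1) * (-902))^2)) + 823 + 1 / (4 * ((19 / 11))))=11097838063 / 14644872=757.80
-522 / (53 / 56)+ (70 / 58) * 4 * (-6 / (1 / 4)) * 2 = -1203888 / 1537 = -783.27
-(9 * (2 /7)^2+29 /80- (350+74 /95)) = 26044297 /74480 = 349.68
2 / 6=1 / 3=0.33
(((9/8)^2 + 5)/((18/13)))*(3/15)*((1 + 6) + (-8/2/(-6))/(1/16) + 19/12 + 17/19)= 7981103/437760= 18.23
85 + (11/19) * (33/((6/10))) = 2220/19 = 116.84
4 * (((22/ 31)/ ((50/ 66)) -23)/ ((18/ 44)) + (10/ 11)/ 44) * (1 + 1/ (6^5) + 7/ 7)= -1415326126153/ 3281374800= -431.32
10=10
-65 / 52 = -5 / 4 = -1.25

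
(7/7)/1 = 1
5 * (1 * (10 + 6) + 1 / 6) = 485 / 6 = 80.83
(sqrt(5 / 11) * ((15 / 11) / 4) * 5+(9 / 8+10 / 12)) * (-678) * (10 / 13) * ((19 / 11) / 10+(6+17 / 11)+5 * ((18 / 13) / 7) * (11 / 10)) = -14272.04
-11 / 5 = -2.20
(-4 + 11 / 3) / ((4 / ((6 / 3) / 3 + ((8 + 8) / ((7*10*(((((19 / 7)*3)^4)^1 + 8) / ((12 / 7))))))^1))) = -52883101 / 951768810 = -0.06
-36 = -36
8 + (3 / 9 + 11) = 19.33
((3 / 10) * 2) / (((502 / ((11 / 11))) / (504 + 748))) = 1878 / 1255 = 1.50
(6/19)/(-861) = -0.00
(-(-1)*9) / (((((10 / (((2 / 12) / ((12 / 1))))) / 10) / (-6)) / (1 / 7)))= -3 / 28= -0.11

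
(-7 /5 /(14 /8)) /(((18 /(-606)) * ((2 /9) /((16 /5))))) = 387.84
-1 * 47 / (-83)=47 / 83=0.57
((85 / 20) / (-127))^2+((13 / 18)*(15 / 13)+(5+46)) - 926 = -676771973 / 774192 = -874.17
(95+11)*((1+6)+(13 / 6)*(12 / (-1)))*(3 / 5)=-6042 / 5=-1208.40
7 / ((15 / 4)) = 28 / 15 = 1.87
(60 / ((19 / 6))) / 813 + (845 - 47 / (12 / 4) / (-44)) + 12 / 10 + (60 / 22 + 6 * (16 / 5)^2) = 1406830333 / 1544700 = 910.75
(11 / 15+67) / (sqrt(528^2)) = 0.13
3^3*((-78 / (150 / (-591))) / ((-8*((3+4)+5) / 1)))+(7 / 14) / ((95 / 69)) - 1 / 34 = -22248241 / 258400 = -86.10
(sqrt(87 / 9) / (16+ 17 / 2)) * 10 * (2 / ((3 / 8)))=320 * sqrt(87) / 441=6.77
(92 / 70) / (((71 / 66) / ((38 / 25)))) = 115368 / 62125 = 1.86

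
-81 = -81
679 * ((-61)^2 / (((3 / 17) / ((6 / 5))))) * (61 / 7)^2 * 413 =2694151433462 / 5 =538830286692.40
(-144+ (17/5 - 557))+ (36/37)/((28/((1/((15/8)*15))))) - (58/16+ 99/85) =-618523287/880600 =-702.39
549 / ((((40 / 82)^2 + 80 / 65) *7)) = 11997297 / 224672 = 53.40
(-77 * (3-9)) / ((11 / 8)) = 336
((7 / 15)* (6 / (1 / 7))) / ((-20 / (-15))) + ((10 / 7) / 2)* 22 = 2129 / 70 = 30.41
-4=-4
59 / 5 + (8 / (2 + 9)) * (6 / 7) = 4783 / 385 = 12.42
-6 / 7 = -0.86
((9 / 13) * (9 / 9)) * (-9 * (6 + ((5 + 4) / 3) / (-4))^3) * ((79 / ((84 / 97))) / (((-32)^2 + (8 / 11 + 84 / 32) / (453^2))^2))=-1394763623984687564223 / 17781214586424143514868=-0.08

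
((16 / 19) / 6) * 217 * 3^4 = 46872 / 19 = 2466.95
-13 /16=-0.81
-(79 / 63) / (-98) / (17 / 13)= 1027 / 104958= 0.01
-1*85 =-85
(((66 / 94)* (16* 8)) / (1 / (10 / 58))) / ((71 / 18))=380160 / 96773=3.93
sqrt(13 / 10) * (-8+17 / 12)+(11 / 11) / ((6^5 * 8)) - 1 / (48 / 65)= -8.86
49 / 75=0.65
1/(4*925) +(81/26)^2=3034547/312650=9.71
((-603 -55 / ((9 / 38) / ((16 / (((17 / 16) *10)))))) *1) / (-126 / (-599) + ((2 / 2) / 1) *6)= -87312037 / 569160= -153.41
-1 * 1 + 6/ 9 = -1/ 3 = -0.33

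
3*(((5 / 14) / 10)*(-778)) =-1167 / 14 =-83.36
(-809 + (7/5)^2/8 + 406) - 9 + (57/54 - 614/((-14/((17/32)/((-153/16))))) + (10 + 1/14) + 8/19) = -32130949/79800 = -402.64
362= 362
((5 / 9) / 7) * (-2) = -0.16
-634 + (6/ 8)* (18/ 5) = -6313/ 10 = -631.30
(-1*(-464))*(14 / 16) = 406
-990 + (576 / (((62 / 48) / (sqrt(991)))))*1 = -990 + 13824*sqrt(991) / 31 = 13048.12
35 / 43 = 0.81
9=9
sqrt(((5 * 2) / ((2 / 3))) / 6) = sqrt(10) / 2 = 1.58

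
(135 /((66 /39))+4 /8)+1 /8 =7075 /88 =80.40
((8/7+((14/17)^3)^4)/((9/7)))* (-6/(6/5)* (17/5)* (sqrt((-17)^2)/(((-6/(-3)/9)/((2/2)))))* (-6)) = 15173505853395480/2015993900449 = 7526.56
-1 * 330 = -330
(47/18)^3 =103823/5832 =17.80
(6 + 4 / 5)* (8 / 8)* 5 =34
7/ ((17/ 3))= 21/ 17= 1.24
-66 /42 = -11 /7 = -1.57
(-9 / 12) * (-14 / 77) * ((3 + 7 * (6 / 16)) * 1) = 135 / 176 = 0.77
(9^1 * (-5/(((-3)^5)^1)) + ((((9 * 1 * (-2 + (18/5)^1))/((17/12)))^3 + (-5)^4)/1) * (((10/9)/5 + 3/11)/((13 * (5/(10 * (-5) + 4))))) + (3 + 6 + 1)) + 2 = -524022033031/911975625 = -574.60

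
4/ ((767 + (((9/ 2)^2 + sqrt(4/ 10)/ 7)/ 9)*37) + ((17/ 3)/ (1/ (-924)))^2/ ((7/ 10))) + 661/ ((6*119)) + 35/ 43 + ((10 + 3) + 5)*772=207827615581877541169309864825/ 14954058696645189657221574-149184*sqrt(10)/ 487071158121464062837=13897.74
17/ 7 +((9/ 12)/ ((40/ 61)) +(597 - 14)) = 656961/ 1120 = 586.57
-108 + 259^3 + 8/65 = 1129301623/65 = 17373871.12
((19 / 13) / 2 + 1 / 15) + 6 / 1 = 2651 / 390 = 6.80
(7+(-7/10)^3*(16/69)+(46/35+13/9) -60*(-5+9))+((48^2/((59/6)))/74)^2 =-190147836750584/863149195125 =-220.30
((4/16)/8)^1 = 1/32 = 0.03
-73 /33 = -2.21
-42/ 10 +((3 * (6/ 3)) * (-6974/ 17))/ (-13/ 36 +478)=-2734107/ 292315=-9.35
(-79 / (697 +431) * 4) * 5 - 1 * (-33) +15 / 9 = 3127 / 94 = 33.27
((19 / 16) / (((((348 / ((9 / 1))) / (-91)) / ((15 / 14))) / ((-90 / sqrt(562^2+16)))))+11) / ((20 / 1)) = 20007 * sqrt(78965) / 234494464+11 / 20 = 0.57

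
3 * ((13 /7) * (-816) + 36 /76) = -604467 /133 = -4544.86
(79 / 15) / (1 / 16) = 1264 / 15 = 84.27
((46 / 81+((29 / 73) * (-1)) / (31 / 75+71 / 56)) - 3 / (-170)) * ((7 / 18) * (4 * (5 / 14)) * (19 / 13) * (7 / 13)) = 25361171899 / 166088234754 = 0.15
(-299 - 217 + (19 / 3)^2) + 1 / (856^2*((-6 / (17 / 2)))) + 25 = -11893770803 / 26378496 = -450.89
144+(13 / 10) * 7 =153.10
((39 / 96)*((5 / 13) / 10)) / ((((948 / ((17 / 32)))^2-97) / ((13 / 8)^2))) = 48841 / 3769322958848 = 0.00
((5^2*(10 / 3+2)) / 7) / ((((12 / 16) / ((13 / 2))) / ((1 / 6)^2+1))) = 96200 / 567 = 169.66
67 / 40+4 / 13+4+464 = 244391 / 520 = 469.98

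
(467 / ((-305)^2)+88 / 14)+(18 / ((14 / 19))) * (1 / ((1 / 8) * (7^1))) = 34.21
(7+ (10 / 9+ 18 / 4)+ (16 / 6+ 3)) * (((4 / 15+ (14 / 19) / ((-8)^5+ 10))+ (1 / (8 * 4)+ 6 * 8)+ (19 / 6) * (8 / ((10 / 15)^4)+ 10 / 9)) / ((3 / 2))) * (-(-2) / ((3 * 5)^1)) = 79644050893463 / 272238634800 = 292.55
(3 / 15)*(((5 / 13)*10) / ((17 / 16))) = 160 / 221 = 0.72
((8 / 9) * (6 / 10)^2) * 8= 64 / 25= 2.56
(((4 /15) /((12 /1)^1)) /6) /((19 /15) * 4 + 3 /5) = 1 /1530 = 0.00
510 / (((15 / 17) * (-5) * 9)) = -578 / 45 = -12.84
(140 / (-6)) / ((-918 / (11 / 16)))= 385 / 22032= 0.02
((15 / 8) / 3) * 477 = 2385 / 8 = 298.12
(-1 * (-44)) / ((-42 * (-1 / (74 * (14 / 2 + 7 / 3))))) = 6512 / 9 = 723.56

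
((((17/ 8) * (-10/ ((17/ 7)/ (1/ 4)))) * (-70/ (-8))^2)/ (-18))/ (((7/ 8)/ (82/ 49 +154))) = 238375/ 144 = 1655.38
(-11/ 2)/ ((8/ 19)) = -13.06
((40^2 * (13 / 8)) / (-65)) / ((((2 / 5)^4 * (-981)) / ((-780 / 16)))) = -203125 / 2616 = -77.65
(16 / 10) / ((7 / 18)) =144 / 35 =4.11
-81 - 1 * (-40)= -41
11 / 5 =2.20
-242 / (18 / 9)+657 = 536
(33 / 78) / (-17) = -11 / 442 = -0.02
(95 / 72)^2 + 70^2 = 4901.74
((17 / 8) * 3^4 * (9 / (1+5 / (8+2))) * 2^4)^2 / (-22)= -136521288 / 11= -12411026.18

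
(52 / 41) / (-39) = -4 / 123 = -0.03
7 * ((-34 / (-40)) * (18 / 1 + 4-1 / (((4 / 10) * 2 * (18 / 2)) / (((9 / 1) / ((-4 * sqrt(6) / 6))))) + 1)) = 119 * sqrt(6) / 64 + 2737 / 20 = 141.40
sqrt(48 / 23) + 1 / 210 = 1.45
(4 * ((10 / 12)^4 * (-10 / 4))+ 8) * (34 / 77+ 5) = 862721 / 49896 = 17.29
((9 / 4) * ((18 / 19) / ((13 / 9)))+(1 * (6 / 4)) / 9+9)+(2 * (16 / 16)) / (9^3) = 10.65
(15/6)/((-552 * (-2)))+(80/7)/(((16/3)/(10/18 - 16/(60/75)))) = -30665/736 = -41.66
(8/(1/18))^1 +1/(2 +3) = 721/5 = 144.20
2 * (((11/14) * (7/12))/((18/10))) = 55/108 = 0.51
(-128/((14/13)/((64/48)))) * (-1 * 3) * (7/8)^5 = 31213/128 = 243.85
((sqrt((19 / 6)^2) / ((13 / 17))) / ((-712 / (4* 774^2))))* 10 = -139370.17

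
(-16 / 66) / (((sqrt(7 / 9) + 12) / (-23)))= 6624 / 14179 - 184 *sqrt(7) / 14179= 0.43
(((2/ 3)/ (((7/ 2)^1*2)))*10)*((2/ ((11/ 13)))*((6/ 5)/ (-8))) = -26/ 77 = -0.34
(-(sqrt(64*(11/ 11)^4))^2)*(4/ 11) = -256/ 11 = -23.27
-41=-41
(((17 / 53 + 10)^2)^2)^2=8014909274235071513761 / 62259690411361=128733522.79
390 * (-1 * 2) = -780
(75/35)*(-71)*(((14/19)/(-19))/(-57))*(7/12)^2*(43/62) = -747985/30618576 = -0.02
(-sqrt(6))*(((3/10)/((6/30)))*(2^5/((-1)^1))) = 48*sqrt(6) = 117.58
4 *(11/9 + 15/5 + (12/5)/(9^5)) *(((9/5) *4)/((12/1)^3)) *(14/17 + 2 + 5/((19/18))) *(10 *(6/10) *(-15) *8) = -1352978704/3532005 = -383.06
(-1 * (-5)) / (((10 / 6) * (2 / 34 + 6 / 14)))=357 / 58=6.16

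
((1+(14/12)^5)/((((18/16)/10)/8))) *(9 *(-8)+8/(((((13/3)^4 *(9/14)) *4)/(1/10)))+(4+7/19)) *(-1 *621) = 31924215337132/3381183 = 9441729.52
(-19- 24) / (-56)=43 / 56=0.77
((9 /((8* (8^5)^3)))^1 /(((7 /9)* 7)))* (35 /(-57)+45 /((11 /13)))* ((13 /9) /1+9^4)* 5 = 0.00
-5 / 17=-0.29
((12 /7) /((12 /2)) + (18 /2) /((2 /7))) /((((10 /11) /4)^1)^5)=229336624 /4375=52419.80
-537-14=-551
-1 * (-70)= 70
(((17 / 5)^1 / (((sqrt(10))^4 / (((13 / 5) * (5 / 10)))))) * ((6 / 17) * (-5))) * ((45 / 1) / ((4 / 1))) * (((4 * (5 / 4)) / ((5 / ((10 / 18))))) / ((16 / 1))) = -39 / 1280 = -0.03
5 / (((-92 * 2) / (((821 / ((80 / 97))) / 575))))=-79637 / 1692800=-0.05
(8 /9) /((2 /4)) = 16 /9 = 1.78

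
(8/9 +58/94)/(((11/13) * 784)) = 169/74448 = 0.00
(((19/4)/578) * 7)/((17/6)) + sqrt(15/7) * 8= 399/19652 + 8 * sqrt(105)/7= 11.73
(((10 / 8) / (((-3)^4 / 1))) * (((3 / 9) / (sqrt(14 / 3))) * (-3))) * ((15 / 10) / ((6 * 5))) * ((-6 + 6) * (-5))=0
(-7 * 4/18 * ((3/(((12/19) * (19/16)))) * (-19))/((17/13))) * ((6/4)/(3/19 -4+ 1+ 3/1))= 131404/153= 858.85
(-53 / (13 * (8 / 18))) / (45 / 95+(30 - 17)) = -9063 / 13312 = -0.68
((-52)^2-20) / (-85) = -2684 / 85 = -31.58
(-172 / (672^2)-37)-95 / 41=-181990115 / 4628736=-39.32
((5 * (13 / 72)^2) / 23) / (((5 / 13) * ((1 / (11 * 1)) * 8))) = 0.03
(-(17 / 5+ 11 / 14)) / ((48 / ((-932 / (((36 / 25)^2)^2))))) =5333515625 / 282175488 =18.90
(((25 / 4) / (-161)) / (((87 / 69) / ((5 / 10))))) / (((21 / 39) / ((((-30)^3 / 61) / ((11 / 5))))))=5484375 / 953491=5.75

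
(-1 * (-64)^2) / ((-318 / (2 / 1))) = 4096 / 159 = 25.76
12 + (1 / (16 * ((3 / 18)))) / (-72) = 2303 / 192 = 11.99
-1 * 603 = -603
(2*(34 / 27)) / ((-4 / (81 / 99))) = -17 / 33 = -0.52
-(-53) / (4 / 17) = 901 / 4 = 225.25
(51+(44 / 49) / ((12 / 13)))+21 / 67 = 514967 / 9849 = 52.29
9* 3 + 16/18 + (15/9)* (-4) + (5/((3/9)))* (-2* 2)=-349/9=-38.78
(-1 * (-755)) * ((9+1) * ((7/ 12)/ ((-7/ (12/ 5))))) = -1510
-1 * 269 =-269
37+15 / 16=607 / 16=37.94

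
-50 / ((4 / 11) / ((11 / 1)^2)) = -16637.50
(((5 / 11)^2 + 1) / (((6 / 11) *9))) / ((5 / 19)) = 1387 / 1485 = 0.93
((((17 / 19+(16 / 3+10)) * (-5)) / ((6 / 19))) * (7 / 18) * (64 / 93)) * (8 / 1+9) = -8806000 / 7533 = -1168.99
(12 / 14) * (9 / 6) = 9 / 7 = 1.29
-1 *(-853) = 853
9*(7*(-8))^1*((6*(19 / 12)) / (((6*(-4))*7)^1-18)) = 798 / 31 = 25.74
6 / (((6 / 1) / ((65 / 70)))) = 13 / 14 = 0.93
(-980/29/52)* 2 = -490/377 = -1.30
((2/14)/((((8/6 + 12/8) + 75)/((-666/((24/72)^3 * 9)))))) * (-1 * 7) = 11988/467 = 25.67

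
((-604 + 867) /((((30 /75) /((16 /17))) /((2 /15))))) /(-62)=-2104 /1581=-1.33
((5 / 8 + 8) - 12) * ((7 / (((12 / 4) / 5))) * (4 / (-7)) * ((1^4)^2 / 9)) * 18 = 45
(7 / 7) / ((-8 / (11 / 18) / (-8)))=11 / 18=0.61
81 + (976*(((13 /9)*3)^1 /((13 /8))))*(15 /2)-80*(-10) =20401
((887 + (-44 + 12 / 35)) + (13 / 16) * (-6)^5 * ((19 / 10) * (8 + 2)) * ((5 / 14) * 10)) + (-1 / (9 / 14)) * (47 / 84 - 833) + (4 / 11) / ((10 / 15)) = -8868652937 / 20790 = -426582.63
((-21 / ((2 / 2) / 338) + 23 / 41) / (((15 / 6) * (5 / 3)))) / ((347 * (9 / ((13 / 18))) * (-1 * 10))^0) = -1703.39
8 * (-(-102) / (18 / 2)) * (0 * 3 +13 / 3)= 3536 / 9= 392.89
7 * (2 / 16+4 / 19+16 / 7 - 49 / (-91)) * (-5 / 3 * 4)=-218525 / 1482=-147.45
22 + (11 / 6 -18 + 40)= 45.83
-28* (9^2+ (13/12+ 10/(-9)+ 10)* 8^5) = -82366396/9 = -9151821.78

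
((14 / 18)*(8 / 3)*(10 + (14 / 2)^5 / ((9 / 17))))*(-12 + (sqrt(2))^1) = -697237.57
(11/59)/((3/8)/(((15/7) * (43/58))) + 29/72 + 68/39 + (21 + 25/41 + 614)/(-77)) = -6988461480/220113175669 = -0.03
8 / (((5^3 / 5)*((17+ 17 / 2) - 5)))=16 / 1025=0.02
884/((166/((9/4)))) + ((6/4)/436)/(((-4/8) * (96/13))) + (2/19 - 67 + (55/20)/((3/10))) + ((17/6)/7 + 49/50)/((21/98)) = -194480382709/4950518400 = -39.28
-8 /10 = -4 /5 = -0.80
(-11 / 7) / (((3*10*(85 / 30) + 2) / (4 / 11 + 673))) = -2469 / 203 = -12.16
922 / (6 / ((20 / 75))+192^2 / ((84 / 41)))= 12908 / 252219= 0.05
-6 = -6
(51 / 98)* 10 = 5.20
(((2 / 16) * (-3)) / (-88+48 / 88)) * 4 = 33 / 1924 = 0.02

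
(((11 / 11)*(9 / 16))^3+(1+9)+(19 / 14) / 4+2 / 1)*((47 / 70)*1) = 3373613 / 401408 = 8.40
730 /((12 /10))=1825 /3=608.33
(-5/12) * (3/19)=-5/76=-0.07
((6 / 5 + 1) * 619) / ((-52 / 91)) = -47663 / 20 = -2383.15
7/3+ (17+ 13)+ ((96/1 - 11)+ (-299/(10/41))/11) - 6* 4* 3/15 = 359/330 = 1.09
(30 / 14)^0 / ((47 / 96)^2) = 9216 / 2209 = 4.17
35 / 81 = 0.43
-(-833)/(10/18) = 7497/5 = 1499.40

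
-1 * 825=-825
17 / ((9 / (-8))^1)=-136 / 9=-15.11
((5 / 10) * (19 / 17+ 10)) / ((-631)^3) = -189 / 8542146094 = -0.00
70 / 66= 35 / 33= 1.06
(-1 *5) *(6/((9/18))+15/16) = -1035/16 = -64.69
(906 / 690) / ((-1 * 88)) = -151 / 10120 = -0.01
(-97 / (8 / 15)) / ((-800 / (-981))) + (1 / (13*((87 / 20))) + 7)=-312708341 / 1447680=-216.01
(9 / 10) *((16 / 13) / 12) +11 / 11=71 / 65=1.09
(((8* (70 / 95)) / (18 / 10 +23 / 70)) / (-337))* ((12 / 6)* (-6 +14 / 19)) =1568000 / 18126893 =0.09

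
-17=-17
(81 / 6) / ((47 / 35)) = 945 / 94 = 10.05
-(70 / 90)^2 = -49 / 81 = -0.60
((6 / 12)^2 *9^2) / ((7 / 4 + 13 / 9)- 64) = -729 / 2189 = -0.33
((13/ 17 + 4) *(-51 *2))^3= -114791256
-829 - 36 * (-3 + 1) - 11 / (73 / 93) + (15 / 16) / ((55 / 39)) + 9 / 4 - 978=-22433879 / 12848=-1746.10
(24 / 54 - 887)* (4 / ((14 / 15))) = -79790 / 21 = -3799.52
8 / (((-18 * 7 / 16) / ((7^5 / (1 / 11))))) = -1690304 / 9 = -187811.56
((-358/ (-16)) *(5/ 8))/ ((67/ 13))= 11635/ 4288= 2.71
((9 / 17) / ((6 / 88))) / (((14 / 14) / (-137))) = -18084 / 17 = -1063.76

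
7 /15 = 0.47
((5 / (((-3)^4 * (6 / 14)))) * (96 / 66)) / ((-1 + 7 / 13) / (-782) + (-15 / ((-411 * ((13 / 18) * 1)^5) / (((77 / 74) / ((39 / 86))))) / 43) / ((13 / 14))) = 69645096066080080 / 3744382520278719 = 18.60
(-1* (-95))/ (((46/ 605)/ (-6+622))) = 17702300/ 23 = 769665.22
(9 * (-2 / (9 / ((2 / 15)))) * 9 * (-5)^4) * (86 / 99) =-43000 / 33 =-1303.03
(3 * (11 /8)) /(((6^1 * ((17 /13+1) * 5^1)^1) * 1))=143 /2400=0.06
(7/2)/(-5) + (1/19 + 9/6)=81/95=0.85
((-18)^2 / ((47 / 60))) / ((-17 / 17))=-19440 / 47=-413.62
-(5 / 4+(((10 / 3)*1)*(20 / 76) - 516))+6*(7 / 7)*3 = 121267 / 228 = 531.87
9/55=0.16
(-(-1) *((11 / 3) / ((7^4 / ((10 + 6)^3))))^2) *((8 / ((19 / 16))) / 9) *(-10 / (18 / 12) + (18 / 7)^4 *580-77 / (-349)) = 742519.29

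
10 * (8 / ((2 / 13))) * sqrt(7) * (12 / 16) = 390 * sqrt(7) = 1031.84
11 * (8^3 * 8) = 45056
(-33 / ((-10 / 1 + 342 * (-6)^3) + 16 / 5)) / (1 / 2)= 165 / 184697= 0.00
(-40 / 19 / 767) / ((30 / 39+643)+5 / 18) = -720 / 168942547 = -0.00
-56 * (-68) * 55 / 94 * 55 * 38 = 218864800 / 47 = 4656697.87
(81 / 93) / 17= 27 / 527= 0.05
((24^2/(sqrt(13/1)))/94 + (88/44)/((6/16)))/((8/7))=252 * sqrt(13)/611 + 14/3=6.15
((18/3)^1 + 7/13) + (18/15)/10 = 2164/325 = 6.66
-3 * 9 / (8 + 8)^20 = -27 / 1208925819614629174706176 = -0.00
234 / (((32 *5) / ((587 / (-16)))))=-68679 / 1280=-53.66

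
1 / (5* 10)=1 / 50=0.02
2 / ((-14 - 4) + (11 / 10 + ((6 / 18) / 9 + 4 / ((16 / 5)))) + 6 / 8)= -540 / 4013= -0.13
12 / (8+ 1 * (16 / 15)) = 1.32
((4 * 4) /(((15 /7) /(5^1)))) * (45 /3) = 560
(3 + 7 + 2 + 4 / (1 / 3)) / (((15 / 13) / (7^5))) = 1747928 / 5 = 349585.60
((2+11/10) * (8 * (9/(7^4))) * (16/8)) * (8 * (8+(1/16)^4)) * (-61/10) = -8922874491/122931200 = -72.58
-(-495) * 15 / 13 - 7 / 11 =81584 / 143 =570.52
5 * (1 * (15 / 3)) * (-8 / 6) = -100 / 3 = -33.33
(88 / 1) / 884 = 22 / 221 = 0.10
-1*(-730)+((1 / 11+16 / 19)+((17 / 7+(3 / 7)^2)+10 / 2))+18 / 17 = 739.60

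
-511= -511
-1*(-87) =87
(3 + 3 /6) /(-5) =-7 /10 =-0.70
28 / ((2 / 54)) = 756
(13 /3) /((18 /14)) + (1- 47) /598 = 1156 /351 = 3.29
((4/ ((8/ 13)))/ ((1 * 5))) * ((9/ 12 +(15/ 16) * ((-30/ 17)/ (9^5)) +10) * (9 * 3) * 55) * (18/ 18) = 20752.82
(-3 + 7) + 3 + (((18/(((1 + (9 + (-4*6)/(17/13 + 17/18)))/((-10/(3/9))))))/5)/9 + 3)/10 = 15791/1730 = 9.13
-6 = -6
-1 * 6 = -6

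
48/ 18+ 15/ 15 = 11/ 3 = 3.67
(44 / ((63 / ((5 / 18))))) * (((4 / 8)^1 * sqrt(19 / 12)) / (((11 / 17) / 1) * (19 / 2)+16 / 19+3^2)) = 1615 * sqrt(57) / 1597239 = 0.01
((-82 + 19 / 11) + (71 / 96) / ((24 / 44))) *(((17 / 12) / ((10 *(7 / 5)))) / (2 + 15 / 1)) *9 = -71431 / 16896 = -4.23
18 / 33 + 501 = 5517 / 11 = 501.55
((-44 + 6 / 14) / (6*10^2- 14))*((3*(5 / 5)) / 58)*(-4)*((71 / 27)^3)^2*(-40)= -1562823463836200 / 7681127755077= -203.46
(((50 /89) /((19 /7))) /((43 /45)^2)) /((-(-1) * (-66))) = -118125 /34393249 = -0.00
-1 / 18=-0.06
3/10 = 0.30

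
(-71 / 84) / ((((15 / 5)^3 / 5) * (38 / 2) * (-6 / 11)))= 3905 / 258552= 0.02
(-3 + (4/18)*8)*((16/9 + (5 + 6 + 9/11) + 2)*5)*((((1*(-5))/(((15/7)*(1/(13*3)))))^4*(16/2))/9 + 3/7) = -29646327347960/5103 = -5809587957.66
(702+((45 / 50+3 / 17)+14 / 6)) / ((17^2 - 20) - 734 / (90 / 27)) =14.46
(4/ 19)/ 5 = 4/ 95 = 0.04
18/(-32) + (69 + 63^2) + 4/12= 193813/48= 4037.77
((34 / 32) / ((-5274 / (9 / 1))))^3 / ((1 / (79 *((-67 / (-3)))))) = -26004509 / 2472714928128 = -0.00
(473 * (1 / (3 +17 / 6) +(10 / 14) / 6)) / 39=3.52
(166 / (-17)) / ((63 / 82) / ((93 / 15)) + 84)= -421972 / 3635331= -0.12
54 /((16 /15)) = 405 /8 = 50.62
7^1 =7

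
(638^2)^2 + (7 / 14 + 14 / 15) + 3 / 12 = 9941089076261 / 60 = 165684817937.68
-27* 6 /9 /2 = -9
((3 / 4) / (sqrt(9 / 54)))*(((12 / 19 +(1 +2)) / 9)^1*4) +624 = 23*sqrt(6) / 19 +624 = 626.97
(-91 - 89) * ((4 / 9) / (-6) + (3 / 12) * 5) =-635 / 3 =-211.67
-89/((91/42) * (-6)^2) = -89/78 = -1.14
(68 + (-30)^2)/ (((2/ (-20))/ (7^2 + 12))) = -590480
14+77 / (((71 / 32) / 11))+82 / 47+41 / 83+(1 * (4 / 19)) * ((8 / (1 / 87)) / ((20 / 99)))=29556292179 / 26312245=1123.29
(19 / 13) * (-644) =-12236 / 13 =-941.23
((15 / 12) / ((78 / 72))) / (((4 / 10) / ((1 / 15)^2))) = 1 / 78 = 0.01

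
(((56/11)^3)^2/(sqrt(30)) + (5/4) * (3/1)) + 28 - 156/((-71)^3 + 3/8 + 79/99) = 36000496249/1133858332 + 15420489728 * sqrt(30)/26573415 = 3210.17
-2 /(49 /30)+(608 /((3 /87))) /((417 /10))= 8614660 /20433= 421.61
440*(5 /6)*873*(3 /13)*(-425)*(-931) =379966702500 /13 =29228207884.62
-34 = -34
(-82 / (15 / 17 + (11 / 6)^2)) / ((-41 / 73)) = 89352 / 2597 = 34.41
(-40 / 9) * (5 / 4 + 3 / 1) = -170 / 9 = -18.89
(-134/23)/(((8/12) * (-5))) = 201/115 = 1.75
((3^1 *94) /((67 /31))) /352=4371 /11792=0.37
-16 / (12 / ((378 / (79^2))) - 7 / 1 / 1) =-1008 / 12041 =-0.08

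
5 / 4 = 1.25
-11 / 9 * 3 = -11 / 3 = -3.67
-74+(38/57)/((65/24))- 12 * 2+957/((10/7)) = 74379/130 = 572.15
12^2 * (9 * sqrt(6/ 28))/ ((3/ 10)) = 2160 * sqrt(42)/ 7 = 1999.77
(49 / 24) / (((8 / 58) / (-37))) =-52577 / 96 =-547.68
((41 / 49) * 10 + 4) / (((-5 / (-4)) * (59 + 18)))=2424 / 18865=0.13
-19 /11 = -1.73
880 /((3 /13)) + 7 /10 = 114421 /30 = 3814.03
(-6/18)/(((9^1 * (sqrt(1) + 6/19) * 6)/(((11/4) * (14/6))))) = -1463/48600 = -0.03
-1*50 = -50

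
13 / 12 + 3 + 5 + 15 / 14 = 853 / 84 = 10.15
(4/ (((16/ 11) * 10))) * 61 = 671/ 40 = 16.78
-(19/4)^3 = -6859/64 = -107.17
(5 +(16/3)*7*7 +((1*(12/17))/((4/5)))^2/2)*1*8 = 1849988/867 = 2133.78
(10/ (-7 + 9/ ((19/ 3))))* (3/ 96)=-95/ 1696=-0.06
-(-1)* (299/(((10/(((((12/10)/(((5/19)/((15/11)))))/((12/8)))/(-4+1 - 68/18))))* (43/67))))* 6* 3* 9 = -3329724996/721325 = -4616.12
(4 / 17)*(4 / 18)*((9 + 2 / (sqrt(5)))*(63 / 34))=56*sqrt(5) / 1445 + 252 / 289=0.96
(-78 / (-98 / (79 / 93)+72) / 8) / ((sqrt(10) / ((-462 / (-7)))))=33891 * sqrt(10) / 22840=4.69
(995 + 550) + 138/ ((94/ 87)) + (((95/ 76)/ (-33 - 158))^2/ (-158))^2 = 668666552194996886207/ 399747232862256128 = 1672.72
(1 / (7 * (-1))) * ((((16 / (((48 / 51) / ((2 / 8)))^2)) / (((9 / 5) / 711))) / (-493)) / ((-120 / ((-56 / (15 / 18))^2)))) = -28203 / 5800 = -4.86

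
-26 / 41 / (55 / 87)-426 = -962892 / 2255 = -427.00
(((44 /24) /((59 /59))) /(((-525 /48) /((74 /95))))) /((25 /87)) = -188848 /415625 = -0.45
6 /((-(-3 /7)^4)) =-4802 /27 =-177.85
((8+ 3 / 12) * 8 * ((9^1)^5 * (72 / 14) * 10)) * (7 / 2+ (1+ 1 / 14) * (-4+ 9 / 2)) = 39634869780 / 49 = 808874893.47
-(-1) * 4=4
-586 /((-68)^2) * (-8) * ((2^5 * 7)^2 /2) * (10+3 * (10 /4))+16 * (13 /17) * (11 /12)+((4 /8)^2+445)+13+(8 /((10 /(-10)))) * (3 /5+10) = 7724993303 /17340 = 445501.34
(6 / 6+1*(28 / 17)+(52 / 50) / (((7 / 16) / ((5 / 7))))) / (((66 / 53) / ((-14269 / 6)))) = -13685982929 / 1649340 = -8297.85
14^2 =196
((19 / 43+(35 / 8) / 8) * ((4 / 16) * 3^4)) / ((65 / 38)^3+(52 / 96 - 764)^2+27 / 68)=231294760227 / 6733414645554788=0.00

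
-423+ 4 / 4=-422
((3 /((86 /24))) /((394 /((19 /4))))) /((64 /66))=5643 /542144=0.01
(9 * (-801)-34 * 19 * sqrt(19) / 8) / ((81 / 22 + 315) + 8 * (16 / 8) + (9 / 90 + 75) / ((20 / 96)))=-3964950 / 382339-88825 * sqrt(19) / 764678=-10.88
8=8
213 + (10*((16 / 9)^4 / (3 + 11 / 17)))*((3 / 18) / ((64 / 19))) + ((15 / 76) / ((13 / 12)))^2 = 7980830212886 / 37226044557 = 214.39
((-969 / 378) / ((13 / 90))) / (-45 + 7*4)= 95 / 91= 1.04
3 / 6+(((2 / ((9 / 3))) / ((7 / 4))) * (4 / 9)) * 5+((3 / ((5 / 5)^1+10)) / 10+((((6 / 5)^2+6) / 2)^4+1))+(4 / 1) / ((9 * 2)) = 157628294129 / 812109375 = 194.10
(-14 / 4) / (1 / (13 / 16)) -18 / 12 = -139 / 32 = -4.34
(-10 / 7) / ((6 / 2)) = -10 / 21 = -0.48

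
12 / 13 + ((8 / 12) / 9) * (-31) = -482 / 351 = -1.37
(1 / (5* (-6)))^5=-1 / 24300000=-0.00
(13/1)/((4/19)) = 247/4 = 61.75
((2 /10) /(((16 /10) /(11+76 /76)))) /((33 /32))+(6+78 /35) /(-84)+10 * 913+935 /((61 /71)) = 1680056941 /164395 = 10219.64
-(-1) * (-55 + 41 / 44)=-2379 / 44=-54.07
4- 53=-49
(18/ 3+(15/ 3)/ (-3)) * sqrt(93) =13 * sqrt(93)/ 3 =41.79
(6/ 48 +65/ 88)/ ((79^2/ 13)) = 247/ 137302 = 0.00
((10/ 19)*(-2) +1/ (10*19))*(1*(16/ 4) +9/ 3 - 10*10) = 18507/ 190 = 97.41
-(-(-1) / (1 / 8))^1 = -8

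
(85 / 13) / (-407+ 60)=-85 / 4511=-0.02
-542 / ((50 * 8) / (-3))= 813 / 200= 4.06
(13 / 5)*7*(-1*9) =-819 / 5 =-163.80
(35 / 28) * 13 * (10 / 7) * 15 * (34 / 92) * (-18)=-745875 / 322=-2316.38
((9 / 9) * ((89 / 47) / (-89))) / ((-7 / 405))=405 / 329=1.23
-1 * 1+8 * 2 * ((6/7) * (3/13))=197/91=2.16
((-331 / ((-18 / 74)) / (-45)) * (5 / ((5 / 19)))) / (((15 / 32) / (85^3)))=-182915313440 / 243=-752737915.39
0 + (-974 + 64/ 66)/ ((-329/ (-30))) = -321100/ 3619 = -88.73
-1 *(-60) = 60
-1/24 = -0.04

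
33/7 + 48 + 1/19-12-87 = -6149/133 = -46.23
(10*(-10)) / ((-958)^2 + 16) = -5 / 45889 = -0.00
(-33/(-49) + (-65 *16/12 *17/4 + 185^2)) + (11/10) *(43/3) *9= 49978883/1470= 33999.24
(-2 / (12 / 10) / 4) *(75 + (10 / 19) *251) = -19675 / 228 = -86.29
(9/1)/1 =9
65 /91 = 5 /7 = 0.71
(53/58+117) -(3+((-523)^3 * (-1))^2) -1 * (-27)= -20464923860814747.09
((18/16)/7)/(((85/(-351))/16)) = -6318/595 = -10.62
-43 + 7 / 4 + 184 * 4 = 2779 / 4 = 694.75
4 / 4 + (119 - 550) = -430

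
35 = 35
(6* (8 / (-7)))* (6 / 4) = -72 / 7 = -10.29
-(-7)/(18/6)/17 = 7/51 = 0.14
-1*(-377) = 377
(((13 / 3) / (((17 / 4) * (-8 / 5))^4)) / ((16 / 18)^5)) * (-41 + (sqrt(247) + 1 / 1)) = -799621875 / 5473632256 + 159924375 * sqrt(247) / 43789058048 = -0.09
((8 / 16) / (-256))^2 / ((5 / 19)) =19 / 1310720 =0.00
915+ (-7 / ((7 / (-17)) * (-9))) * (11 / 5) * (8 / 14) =287477 / 315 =912.63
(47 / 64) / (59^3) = 47 / 13144256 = 0.00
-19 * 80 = -1520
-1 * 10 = -10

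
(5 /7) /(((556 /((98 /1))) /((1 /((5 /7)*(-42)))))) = -7 /1668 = -0.00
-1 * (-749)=749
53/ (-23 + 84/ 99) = -1749/ 731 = -2.39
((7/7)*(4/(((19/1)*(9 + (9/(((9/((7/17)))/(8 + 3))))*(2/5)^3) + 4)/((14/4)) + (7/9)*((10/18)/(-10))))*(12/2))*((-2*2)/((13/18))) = -594864000/230611589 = -2.58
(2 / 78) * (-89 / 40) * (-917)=81613 / 1560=52.32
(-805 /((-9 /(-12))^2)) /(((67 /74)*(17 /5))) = -4765600 /10251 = -464.89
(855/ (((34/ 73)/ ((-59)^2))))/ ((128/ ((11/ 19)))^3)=15220098135/ 25740443648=0.59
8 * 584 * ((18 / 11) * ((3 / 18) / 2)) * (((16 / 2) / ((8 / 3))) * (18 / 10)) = 189216 / 55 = 3440.29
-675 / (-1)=675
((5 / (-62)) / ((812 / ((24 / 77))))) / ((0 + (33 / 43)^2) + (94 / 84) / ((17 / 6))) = -471495 / 14986364162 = -0.00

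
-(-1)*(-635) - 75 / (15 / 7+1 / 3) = -34595 / 52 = -665.29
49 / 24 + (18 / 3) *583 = 84001 / 24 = 3500.04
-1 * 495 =-495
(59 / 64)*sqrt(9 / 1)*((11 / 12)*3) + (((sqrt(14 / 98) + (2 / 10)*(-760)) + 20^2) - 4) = sqrt(7) / 7 + 64411 / 256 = 251.98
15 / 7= 2.14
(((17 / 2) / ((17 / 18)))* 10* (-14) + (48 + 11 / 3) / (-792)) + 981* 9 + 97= 18214261 / 2376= 7665.93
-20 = -20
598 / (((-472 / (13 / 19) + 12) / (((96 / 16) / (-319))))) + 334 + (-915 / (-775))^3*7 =904262344684238 / 2616979223375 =345.54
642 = 642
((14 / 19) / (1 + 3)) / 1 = 7 / 38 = 0.18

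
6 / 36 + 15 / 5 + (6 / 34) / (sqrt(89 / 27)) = 9*sqrt(267) / 1513 + 19 / 6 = 3.26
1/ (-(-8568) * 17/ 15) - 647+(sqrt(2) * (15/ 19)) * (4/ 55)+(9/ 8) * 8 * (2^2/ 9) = -31218931/ 48552+12 * sqrt(2)/ 209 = -642.92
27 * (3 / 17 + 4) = 1917 / 17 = 112.76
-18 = -18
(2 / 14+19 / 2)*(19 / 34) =2565 / 476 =5.39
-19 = -19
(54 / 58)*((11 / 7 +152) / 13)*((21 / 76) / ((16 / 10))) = 435375 / 229216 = 1.90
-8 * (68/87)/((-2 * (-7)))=-272/609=-0.45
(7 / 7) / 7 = 1 / 7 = 0.14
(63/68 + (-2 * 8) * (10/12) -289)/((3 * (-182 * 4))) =61487/445536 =0.14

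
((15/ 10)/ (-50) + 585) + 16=60097/ 100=600.97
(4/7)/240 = 1/420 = 0.00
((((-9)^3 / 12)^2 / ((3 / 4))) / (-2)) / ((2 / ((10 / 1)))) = -98415 / 8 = -12301.88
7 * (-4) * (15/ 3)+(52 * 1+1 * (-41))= -129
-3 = -3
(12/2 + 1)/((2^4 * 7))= 1/16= 0.06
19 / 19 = 1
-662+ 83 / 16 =-10509 / 16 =-656.81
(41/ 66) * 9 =5.59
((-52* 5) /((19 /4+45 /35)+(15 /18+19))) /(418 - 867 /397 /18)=-52022880 /2162975951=-0.02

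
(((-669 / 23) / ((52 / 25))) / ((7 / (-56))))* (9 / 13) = 301050 / 3887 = 77.45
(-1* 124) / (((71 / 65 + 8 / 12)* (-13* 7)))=1860 / 2401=0.77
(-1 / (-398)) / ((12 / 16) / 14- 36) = -28 / 400587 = -0.00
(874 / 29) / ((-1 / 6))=-180.83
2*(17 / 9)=34 / 9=3.78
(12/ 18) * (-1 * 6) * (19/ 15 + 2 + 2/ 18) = -608/ 45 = -13.51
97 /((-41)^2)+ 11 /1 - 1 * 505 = -830317 /1681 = -493.94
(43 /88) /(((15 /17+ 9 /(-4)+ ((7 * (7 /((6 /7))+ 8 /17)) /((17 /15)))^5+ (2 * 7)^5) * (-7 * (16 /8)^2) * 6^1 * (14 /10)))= -433438688596535 /90260971139783856347338326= -0.00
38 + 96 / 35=1426 / 35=40.74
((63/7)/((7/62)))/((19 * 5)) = 558/665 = 0.84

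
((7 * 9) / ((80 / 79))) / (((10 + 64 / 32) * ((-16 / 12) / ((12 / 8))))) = -14931 / 2560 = -5.83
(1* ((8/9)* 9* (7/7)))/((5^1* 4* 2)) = 0.20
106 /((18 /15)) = 265 /3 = 88.33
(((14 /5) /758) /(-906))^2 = 0.00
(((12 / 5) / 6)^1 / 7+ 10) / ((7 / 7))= 352 / 35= 10.06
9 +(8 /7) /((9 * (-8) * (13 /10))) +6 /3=8999 /819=10.99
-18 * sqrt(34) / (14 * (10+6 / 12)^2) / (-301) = 0.00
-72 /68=-18 /17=-1.06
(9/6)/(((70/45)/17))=459/28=16.39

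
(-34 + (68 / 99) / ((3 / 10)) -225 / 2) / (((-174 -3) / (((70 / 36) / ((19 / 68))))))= 50968295 / 8989299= 5.67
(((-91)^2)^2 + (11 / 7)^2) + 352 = 3360190458 / 49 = 68575315.47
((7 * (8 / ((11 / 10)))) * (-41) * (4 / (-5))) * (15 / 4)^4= 14529375 / 44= 330213.07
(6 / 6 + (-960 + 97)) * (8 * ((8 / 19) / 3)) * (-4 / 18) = 215.08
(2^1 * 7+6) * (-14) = -280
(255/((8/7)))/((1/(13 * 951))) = 22067955/8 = 2758494.38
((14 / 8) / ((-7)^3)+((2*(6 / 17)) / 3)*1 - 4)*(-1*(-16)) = -60.32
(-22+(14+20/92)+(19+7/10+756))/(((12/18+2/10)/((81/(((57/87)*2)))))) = 1244648187/22724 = 54772.41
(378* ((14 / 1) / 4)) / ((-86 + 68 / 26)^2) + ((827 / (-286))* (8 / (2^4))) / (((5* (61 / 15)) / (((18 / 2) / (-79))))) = 160637059035 / 809751065552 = 0.20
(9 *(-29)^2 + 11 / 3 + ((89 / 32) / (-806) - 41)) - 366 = 7165.66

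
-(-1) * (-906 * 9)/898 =-4077/449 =-9.08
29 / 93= 0.31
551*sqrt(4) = 1102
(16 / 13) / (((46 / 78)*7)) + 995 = 160243 / 161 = 995.30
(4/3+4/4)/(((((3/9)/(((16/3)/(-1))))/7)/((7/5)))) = -5488/15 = -365.87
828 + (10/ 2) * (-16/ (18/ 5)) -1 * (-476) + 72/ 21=80968/ 63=1285.21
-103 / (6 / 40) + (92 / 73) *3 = -149552 / 219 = -682.89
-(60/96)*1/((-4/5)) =25/32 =0.78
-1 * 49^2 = -2401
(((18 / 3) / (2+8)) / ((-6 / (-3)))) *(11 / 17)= 33 / 170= 0.19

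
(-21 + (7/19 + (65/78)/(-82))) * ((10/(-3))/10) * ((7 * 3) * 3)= 1350713/3116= 433.48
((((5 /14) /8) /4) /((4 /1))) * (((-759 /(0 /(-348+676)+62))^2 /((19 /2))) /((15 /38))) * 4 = 192027 /430528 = 0.45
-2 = -2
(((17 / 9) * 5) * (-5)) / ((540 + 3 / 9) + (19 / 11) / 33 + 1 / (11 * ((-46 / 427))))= -139150 / 1589871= -0.09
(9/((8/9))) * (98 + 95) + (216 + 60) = 17841/8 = 2230.12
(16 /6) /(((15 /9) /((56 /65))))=448 /325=1.38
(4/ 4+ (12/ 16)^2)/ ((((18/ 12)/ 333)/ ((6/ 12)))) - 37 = 2183/ 16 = 136.44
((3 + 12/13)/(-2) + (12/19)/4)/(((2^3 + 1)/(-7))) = 693/494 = 1.40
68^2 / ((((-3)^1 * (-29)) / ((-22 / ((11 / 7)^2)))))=-453152 / 957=-473.51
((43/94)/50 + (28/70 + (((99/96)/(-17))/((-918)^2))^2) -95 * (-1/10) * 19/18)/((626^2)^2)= 286375931816549469023/4213676733842996375041651507200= 0.00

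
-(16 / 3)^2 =-256 / 9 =-28.44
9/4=2.25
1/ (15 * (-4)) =-1/ 60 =-0.02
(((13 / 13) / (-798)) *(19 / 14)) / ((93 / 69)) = -23 / 18228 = -0.00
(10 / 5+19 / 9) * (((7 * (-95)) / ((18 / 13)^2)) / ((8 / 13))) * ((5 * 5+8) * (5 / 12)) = -31862.41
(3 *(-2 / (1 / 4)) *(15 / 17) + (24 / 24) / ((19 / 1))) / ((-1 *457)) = 6823 / 147611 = 0.05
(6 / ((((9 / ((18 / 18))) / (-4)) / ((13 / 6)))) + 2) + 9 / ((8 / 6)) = 107 / 36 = 2.97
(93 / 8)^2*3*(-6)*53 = -4125573 / 32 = -128924.16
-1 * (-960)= 960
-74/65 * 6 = -444/65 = -6.83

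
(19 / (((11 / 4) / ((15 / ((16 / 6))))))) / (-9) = -95 / 22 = -4.32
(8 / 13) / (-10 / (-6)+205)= 6 / 2015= 0.00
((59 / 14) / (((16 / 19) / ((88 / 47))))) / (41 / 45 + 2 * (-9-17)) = -2655 / 14476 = -0.18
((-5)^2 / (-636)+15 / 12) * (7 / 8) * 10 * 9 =40425 / 424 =95.34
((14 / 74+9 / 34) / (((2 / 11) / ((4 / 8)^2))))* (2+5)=43967 / 10064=4.37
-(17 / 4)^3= -76.77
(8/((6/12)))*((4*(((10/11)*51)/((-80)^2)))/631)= 51/69410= 0.00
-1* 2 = -2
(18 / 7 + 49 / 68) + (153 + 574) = 730.29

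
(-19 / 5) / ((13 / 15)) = -57 / 13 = -4.38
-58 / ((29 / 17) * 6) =-17 / 3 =-5.67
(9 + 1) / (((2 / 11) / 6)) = 330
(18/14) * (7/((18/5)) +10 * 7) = 185/2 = 92.50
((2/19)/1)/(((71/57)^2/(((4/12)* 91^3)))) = 17041.68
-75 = -75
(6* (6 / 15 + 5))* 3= 486 / 5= 97.20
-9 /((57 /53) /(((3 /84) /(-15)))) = 53 /2660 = 0.02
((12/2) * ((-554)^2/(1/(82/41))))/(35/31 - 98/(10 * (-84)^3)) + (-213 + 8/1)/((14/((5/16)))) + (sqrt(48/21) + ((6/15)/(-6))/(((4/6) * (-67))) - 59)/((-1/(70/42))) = 310907221491887353/95308198944 - 20 * sqrt(7)/21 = 3262122.09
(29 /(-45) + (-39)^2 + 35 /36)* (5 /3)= 273839 /108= 2535.55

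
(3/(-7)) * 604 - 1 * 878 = -7958/7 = -1136.86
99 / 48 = 33 / 16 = 2.06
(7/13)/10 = 7/130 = 0.05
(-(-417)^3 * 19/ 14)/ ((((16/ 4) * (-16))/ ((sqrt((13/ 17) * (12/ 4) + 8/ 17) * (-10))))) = 6888612735 * sqrt(799)/ 7616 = 25566908.93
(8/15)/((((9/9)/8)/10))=128/3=42.67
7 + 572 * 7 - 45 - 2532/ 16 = 15231/ 4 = 3807.75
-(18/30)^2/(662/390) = -351/1655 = -0.21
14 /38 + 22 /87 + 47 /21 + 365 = 4256501 /11571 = 367.86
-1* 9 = -9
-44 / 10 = -22 / 5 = -4.40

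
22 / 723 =0.03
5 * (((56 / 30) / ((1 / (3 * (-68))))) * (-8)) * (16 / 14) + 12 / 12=17409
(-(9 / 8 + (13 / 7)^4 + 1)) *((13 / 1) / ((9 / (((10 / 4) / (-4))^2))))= -87524125 / 11063808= -7.91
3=3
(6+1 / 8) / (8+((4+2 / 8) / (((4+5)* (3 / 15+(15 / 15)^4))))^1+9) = 1323 / 3757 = 0.35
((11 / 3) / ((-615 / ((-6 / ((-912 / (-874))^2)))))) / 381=0.00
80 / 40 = 2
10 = 10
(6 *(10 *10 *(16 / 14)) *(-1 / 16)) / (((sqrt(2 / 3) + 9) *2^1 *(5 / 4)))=-3240 / 1687 + 120 *sqrt(6) / 1687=-1.75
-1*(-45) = 45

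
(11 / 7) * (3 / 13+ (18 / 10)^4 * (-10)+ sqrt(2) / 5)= -1872321 / 11375+ 11 * sqrt(2) / 35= -164.16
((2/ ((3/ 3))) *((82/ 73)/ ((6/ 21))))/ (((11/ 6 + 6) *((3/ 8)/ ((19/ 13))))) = 174496/ 44603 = 3.91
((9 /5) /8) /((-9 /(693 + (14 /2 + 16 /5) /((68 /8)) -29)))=-1663 /100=-16.63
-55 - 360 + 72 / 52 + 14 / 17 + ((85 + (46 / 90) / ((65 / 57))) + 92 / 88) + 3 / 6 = -59401156 / 182325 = -325.80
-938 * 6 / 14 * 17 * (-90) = 615060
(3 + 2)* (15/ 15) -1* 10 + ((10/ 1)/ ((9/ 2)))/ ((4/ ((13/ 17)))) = -4.58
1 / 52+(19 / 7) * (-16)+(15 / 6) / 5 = -15619 / 364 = -42.91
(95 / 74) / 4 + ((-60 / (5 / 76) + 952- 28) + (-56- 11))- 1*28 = -24473 / 296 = -82.68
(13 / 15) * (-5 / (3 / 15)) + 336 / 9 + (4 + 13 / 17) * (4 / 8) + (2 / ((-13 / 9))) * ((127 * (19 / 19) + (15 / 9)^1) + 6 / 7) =-1497109 / 9282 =-161.29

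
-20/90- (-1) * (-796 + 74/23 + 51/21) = -1145545/1449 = -790.58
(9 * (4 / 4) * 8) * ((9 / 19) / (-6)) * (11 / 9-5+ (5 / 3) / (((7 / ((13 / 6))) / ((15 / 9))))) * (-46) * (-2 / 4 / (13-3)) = 25369 / 665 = 38.15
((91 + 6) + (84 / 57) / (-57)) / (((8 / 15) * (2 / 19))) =525115 / 304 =1727.35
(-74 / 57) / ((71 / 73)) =-5402 / 4047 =-1.33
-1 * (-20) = 20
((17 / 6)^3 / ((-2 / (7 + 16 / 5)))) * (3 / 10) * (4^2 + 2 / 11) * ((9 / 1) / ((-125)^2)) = -22300107 / 68750000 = -0.32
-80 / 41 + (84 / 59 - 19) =-47237 / 2419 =-19.53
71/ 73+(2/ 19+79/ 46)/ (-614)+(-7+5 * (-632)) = -124027428609/ 39174428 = -3166.03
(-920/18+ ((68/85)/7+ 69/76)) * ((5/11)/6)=-1199129/316008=-3.79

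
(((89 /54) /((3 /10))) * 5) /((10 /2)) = 5.49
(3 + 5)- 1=7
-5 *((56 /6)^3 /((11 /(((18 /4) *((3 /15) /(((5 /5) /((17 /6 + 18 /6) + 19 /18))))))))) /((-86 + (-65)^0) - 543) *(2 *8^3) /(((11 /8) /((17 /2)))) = 11846352896 /512919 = 23095.95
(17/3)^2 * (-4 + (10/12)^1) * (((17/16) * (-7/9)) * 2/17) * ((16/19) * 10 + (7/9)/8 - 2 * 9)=-93.74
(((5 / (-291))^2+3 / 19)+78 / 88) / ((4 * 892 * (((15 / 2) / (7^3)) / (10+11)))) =177547738613 / 631476378720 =0.28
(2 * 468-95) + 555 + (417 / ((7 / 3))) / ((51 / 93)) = 1721.89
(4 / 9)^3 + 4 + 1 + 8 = 9541 / 729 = 13.09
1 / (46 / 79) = 79 / 46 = 1.72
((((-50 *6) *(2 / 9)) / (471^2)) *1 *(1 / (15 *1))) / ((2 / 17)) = -340 / 1996569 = -0.00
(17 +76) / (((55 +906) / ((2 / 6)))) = 1 / 31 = 0.03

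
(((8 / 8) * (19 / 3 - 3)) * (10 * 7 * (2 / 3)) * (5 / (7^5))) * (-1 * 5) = -5000 / 21609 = -0.23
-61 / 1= -61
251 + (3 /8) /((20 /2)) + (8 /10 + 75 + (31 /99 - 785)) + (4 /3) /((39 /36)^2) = -611301583 /1338480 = -456.71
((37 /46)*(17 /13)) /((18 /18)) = 629 /598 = 1.05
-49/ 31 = -1.58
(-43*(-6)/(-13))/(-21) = 86/91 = 0.95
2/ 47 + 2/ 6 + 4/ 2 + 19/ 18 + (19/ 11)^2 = 656669/ 102366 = 6.41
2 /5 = 0.40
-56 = -56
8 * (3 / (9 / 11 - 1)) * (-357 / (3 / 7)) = 109956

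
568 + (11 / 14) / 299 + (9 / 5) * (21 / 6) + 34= 608.30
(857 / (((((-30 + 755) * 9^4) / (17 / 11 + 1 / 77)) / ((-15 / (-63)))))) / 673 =6856 / 69019508943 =0.00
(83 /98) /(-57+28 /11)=-0.02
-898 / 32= -449 / 16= -28.06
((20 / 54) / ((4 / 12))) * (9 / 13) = 10 / 13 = 0.77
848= 848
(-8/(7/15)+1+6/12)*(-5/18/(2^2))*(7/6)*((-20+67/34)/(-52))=223745/509184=0.44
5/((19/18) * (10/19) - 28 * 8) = -45/2011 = -0.02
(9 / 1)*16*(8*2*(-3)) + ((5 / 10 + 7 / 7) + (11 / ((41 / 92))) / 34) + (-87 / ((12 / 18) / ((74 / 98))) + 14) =-238876835 / 34153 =-6994.31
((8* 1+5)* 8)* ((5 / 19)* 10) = 5200 / 19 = 273.68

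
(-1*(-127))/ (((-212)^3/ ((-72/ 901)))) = 0.00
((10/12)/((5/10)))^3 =125/27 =4.63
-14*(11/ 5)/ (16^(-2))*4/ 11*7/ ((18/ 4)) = -200704/ 45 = -4460.09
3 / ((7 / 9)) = 27 / 7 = 3.86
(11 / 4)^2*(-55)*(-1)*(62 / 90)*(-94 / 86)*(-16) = 1939267 / 387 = 5011.03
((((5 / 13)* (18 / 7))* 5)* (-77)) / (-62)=2475 / 403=6.14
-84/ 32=-21/ 8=-2.62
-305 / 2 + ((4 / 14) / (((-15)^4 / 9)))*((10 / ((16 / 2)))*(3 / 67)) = -26820937 / 175875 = -152.50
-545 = -545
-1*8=-8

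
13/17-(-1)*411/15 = 2394/85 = 28.16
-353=-353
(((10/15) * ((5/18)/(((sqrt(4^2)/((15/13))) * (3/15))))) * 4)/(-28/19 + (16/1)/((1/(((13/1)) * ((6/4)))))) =95/27612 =0.00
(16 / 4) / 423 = 4 / 423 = 0.01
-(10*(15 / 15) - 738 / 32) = 209 / 16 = 13.06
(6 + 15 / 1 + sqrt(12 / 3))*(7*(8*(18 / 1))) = 23184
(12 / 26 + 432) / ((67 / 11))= 61842 / 871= 71.00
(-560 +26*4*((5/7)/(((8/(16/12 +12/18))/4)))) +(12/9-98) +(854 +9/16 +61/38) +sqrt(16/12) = 2*sqrt(3)/3 +1747855/6384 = 274.94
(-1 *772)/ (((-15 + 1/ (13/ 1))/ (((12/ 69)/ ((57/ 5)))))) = 100360/ 127167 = 0.79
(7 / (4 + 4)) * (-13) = -91 / 8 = -11.38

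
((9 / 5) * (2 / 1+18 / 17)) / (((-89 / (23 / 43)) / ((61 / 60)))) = -54717 / 1626475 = -0.03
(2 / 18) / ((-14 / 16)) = -0.13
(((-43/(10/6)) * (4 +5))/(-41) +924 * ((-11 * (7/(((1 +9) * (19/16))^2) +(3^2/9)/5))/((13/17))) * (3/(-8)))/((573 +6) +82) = 12025195173/6359249650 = 1.89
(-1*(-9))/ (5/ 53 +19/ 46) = 21942/ 1237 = 17.74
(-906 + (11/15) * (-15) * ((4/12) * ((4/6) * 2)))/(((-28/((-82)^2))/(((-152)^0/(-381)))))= -13780838/24003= -574.13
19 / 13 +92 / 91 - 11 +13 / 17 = -12009 / 1547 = -7.76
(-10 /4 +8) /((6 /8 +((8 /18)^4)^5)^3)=632547625569879786065439299987380973985479420893323589453152 /48519295649584635087819051927541209042495163970589948982843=13.04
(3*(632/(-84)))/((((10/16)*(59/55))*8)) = -1738/413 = -4.21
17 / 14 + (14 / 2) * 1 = 115 / 14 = 8.21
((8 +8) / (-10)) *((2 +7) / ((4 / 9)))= -162 / 5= -32.40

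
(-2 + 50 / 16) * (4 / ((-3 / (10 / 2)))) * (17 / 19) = -255 / 38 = -6.71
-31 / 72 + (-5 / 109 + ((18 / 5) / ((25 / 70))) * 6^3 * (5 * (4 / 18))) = 2418.72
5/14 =0.36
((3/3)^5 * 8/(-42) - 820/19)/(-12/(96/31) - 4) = 138368/25137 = 5.50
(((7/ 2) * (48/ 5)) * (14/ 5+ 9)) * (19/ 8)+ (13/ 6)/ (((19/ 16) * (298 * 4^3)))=3198939733/ 3397200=941.64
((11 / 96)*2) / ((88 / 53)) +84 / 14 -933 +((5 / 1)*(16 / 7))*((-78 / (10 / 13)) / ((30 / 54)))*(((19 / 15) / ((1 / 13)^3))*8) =-3120776979781 / 67200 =-46440133.63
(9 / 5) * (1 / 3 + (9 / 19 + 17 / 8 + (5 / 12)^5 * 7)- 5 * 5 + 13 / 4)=-88552183 / 2626560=-33.71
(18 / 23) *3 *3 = 162 / 23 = 7.04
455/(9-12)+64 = -263/3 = -87.67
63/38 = 1.66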